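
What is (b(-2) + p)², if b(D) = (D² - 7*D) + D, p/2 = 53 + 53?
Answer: 51984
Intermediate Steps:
p = 212 (p = 2*(53 + 53) = 2*106 = 212)
b(D) = D² - 6*D
(b(-2) + p)² = (-2*(-6 - 2) + 212)² = (-2*(-8) + 212)² = (16 + 212)² = 228² = 51984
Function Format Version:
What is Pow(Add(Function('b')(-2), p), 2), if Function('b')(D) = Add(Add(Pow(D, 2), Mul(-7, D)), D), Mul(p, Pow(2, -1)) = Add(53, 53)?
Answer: 51984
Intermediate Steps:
p = 212 (p = Mul(2, Add(53, 53)) = Mul(2, 106) = 212)
Function('b')(D) = Add(Pow(D, 2), Mul(-6, D))
Pow(Add(Function('b')(-2), p), 2) = Pow(Add(Mul(-2, Add(-6, -2)), 212), 2) = Pow(Add(Mul(-2, -8), 212), 2) = Pow(Add(16, 212), 2) = Pow(228, 2) = 51984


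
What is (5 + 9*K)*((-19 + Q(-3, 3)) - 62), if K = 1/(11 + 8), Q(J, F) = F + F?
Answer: -7800/19 ≈ -410.53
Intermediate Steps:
Q(J, F) = 2*F
K = 1/19 ≈ 0.052632
(5 + 9*K)*((-19 + Q(-3, 3)) - 62) = (5 + 9*(1/19))*((-19 + 2*3) - 62) = (5 + 9/19)*((-19 + 6) - 62) = 104*(-13 - 62)/19 = (104/19)*(-75) = -7800/19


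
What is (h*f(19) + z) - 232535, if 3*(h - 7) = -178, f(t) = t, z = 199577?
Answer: -101857/3 ≈ -33952.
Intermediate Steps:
h = -157/3 (h = 7 + (⅓)*(-178) = 7 - 178/3 = -157/3 ≈ -52.333)
(h*f(19) + z) - 232535 = (-157/3*19 + 199577) - 232535 = (-2983/3 + 199577) - 232535 = 595748/3 - 232535 = -101857/3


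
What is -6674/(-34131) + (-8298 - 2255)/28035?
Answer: -57692951/318954195 ≈ -0.18088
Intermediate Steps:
-6674/(-34131) + (-8298 - 2255)/28035 = -6674*(-1/34131) - 10553*1/28035 = 6674/34131 - 10553/28035 = -57692951/318954195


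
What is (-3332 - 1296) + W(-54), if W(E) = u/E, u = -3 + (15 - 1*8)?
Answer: -124958/27 ≈ -4628.1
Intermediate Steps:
u = 4 (u = -3 + (15 - 8) = -3 + 7 = 4)
W(E) = 4/E
(-3332 - 1296) + W(-54) = (-3332 - 1296) + 4/(-54) = -4628 + 4*(-1/54) = -4628 - 2/27 = -124958/27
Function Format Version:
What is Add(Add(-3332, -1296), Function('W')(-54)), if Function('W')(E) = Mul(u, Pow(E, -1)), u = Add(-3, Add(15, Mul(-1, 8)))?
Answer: Rational(-124958, 27) ≈ -4628.1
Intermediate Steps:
u = 4 (u = Add(-3, Add(15, -8)) = Add(-3, 7) = 4)
Function('W')(E) = Mul(4, Pow(E, -1))
Add(Add(-3332, -1296), Function('W')(-54)) = Add(Add(-3332, -1296), Mul(4, Pow(-54, -1))) = Add(-4628, Mul(4, Rational(-1, 54))) = Add(-4628, Rational(-2, 27)) = Rational(-124958, 27)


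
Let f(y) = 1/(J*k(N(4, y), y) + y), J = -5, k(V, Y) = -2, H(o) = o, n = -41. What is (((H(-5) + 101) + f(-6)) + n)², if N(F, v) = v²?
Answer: 48841/16 ≈ 3052.6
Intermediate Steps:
f(y) = 1/(10 + y) (f(y) = 1/(-5*(-2) + y) = 1/(10 + y))
(((H(-5) + 101) + f(-6)) + n)² = (((-5 + 101) + 1/(10 - 6)) - 41)² = ((96 + 1/4) - 41)² = ((96 + ¼) - 41)² = (385/4 - 41)² = (221/4)² = 48841/16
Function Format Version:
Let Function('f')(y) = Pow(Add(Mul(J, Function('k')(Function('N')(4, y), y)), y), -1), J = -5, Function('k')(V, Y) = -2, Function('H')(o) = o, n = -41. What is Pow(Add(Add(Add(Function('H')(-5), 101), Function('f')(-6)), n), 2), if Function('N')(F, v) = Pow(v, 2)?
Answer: Rational(48841, 16) ≈ 3052.6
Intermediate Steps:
Function('f')(y) = Pow(Add(10, y), -1) (Function('f')(y) = Pow(Add(Mul(-5, -2), y), -1) = Pow(Add(10, y), -1))
Pow(Add(Add(Add(Function('H')(-5), 101), Function('f')(-6)), n), 2) = Pow(Add(Add(Add(-5, 101), Pow(Add(10, -6), -1)), -41), 2) = Pow(Add(Add(96, Pow(4, -1)), -41), 2) = Pow(Add(Add(96, Rational(1, 4)), -41), 2) = Pow(Add(Rational(385, 4), -41), 2) = Pow(Rational(221, 4), 2) = Rational(48841, 16)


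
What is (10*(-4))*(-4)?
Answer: 160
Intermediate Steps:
(10*(-4))*(-4) = -40*(-4) = 160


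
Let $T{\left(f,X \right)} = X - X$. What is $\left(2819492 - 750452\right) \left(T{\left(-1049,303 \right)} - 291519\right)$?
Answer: $-603164471760$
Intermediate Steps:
$T{\left(f,X \right)} = 0$
$\left(2819492 - 750452\right) \left(T{\left(-1049,303 \right)} - 291519\right) = \left(2819492 - 750452\right) \left(0 - 291519\right) = 2069040 \left(-291519\right) = -603164471760$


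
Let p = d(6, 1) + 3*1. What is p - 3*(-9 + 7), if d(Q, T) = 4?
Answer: 13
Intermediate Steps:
p = 7 (p = 4 + 3*1 = 4 + 3 = 7)
p - 3*(-9 + 7) = 7 - 3*(-9 + 7) = 7 - 3*(-2) = 7 + 6 = 13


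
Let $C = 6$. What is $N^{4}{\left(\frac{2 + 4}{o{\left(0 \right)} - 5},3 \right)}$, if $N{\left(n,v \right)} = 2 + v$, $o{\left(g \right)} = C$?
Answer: $625$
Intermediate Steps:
$o{\left(g \right)} = 6$
$N^{4}{\left(\frac{2 + 4}{o{\left(0 \right)} - 5},3 \right)} = \left(2 + 3\right)^{4} = 5^{4} = 625$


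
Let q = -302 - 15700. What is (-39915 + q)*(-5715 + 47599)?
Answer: -2342027628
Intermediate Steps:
q = -16002
(-39915 + q)*(-5715 + 47599) = (-39915 - 16002)*(-5715 + 47599) = -55917*41884 = -2342027628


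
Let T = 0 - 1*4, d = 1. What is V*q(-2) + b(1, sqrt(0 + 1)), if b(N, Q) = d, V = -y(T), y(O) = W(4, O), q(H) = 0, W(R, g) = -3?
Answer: 1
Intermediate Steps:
T = -4 (T = 0 - 4 = -4)
y(O) = -3
V = 3 (V = -1*(-3) = 3)
b(N, Q) = 1
V*q(-2) + b(1, sqrt(0 + 1)) = 3*0 + 1 = 0 + 1 = 1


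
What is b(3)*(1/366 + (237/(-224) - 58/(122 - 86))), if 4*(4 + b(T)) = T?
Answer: 4262765/491904 ≈ 8.6658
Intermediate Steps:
b(T) = -4 + T/4
b(3)*(1/366 + (237/(-224) - 58/(122 - 86))) = (-4 + (¼)*3)*(1/366 + (237/(-224) - 58/(122 - 86))) = (-4 + ¾)*(1/366 + (237*(-1/224) - 58/36)) = -13*(1/366 + (-237/224 - 58*1/36))/4 = -13*(1/366 + (-237/224 - 29/18))/4 = -13*(1/366 - 5381/2016)/4 = -13/4*(-327905/122976) = 4262765/491904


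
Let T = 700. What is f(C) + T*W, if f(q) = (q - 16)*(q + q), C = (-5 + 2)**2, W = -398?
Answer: -278726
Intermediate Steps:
C = 9 (C = (-3)**2 = 9)
f(q) = 2*q*(-16 + q) (f(q) = (-16 + q)*(2*q) = 2*q*(-16 + q))
f(C) + T*W = 2*9*(-16 + 9) + 700*(-398) = 2*9*(-7) - 278600 = -126 - 278600 = -278726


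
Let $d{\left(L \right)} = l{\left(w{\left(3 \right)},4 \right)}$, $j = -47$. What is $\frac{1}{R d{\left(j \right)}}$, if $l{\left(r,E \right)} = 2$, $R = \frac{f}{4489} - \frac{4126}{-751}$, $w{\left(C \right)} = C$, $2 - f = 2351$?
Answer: $\frac{3371239}{33515030} \approx 0.10059$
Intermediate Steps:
$f = -2349$ ($f = 2 - 2351 = -2349$)
$R = \frac{16757515}{3371239}$ ($R = - \frac{2349}{4489} - \frac{4126}{-751} = \left(-2349\right) \frac{1}{4489} - - \frac{4126}{751} = - \frac{2349}{4489} + \frac{4126}{751} = \frac{16757515}{3371239} \approx 4.9707$)
$d{\left(L \right)} = 2$
$\frac{1}{R d{\left(j \right)}} = \frac{1}{\frac{16757515}{3371239} \cdot 2} = \frac{3371239}{16757515} \cdot \frac{1}{2} = \frac{3371239}{33515030}$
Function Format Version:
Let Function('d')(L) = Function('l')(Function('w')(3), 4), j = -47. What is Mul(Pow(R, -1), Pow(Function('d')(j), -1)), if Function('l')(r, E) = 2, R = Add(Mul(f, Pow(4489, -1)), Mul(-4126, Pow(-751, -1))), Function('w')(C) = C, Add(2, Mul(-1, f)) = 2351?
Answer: Rational(3371239, 33515030) ≈ 0.10059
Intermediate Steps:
f = -2349 (f = Add(2, Mul(-1, 2351)) = Add(2, -2351) = -2349)
R = Rational(16757515, 3371239) (R = Add(Mul(-2349, Pow(4489, -1)), Mul(-4126, Pow(-751, -1))) = Add(Mul(-2349, Rational(1, 4489)), Mul(-4126, Rational(-1, 751))) = Add(Rational(-2349, 4489), Rational(4126, 751)) = Rational(16757515, 3371239) ≈ 4.9707)
Function('d')(L) = 2
Mul(Pow(R, -1), Pow(Function('d')(j), -1)) = Mul(Pow(Rational(16757515, 3371239), -1), Pow(2, -1)) = Mul(Rational(3371239, 16757515), Rational(1, 2)) = Rational(3371239, 33515030)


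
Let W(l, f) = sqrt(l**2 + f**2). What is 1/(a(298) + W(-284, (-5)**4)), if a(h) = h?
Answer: -298/382477 + sqrt(471281)/382477 ≈ 0.0010157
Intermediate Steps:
W(l, f) = sqrt(f**2 + l**2)
1/(a(298) + W(-284, (-5)**4)) = 1/(298 + sqrt(((-5)**4)**2 + (-284)**2)) = 1/(298 + sqrt(625**2 + 80656)) = 1/(298 + sqrt(390625 + 80656)) = 1/(298 + sqrt(471281))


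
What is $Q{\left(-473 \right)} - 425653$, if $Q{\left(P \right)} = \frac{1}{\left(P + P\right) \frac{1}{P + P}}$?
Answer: $-425652$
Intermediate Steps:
$Q{\left(P \right)} = 1$ ($Q{\left(P \right)} = \frac{1}{2 P \frac{1}{2 P}} = 1^{-1} = 1$)
$Q{\left(-473 \right)} - 425653 = 1 - 425653 = -425652$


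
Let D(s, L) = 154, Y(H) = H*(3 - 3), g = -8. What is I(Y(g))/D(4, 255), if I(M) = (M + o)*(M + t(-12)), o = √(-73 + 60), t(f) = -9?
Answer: -9*I*√13/154 ≈ -0.21071*I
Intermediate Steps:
o = I*√13 (o = √(-13) = I*√13 ≈ 3.6056*I)
Y(H) = 0 (Y(H) = H*0 = 0)
I(M) = (-9 + M)*(M + I*√13) (I(M) = (M + I*√13)*(M - 9) = (M + I*√13)*(-9 + M) = (-9 + M)*(M + I*√13))
I(Y(g))/D(4, 255) = (0² - 9*0 - 9*I*√13 + I*0*√13)/154 = (0 + 0 - 9*I*√13 + 0)*(1/154) = -9*I*√13*(1/154) = -9*I*√13/154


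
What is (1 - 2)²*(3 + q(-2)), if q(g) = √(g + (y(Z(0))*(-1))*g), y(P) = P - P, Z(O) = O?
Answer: 3 + I*√2 ≈ 3.0 + 1.4142*I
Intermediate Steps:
y(P) = 0
q(g) = √g (q(g) = √(g + (0*(-1))*g) = √(g + 0*g) = √(g + 0) = √g)
(1 - 2)²*(3 + q(-2)) = (1 - 2)²*(3 + √(-2)) = (-1)²*(3 + I*√2) = 1*(3 + I*√2) = 3 + I*√2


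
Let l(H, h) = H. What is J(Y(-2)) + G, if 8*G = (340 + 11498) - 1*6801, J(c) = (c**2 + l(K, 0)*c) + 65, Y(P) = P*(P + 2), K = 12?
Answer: 5557/8 ≈ 694.63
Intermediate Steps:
Y(P) = P*(2 + P)
J(c) = 65 + c**2 + 12*c (J(c) = (c**2 + 12*c) + 65 = 65 + c**2 + 12*c)
G = 5037/8 (G = ((340 + 11498) - 1*6801)/8 = (11838 - 6801)/8 = (1/8)*5037 = 5037/8 ≈ 629.63)
J(Y(-2)) + G = (65 + (-2*(2 - 2))**2 + 12*(-2*(2 - 2))) + 5037/8 = (65 + (-2*0)**2 + 12*(-2*0)) + 5037/8 = (65 + 0**2 + 12*0) + 5037/8 = (65 + 0 + 0) + 5037/8 = 65 + 5037/8 = 5557/8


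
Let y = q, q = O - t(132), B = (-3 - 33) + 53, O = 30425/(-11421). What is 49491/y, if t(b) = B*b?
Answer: -565236711/25659149 ≈ -22.029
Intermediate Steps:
O = -30425/11421 (O = 30425*(-1/11421) = -30425/11421 ≈ -2.6640)
B = 17 (B = -36 + 53 = 17)
t(b) = 17*b
q = -25659149/11421 (q = -30425/11421 - 17*132 = -30425/11421 - 1*2244 = -30425/11421 - 2244 = -25659149/11421 ≈ -2246.7)
y = -25659149/11421 ≈ -2246.7
49491/y = 49491/(-25659149/11421) = 49491*(-11421/25659149) = -565236711/25659149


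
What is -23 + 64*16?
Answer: 1001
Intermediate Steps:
-23 + 64*16 = -23 + 1024 = 1001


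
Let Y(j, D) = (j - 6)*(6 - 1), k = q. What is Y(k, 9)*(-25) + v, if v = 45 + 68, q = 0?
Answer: 863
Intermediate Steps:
k = 0
Y(j, D) = -30 + 5*j (Y(j, D) = (-6 + j)*5 = -30 + 5*j)
v = 113
Y(k, 9)*(-25) + v = (-30 + 5*0)*(-25) + 113 = (-30 + 0)*(-25) + 113 = -30*(-25) + 113 = 750 + 113 = 863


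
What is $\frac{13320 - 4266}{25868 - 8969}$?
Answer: $\frac{3018}{5633} \approx 0.53577$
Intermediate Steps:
$\frac{13320 - 4266}{25868 - 8969} = \frac{13320 - 4266}{16899} = 9054 \cdot \frac{1}{16899} = \frac{3018}{5633}$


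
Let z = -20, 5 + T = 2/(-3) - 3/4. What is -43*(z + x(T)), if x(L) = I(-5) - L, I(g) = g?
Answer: 9589/12 ≈ 799.08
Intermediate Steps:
T = -77/12 (T = -5 + (2/(-3) - 3/4) = -5 + (2*(-1/3) - 3*1/4) = -5 + (-2/3 - 3/4) = -5 - 17/12 = -77/12 ≈ -6.4167)
x(L) = -5 - L
-43*(z + x(T)) = -43*(-20 + (-5 - 1*(-77/12))) = -43*(-20 + (-5 + 77/12)) = -43*(-20 + 17/12) = -43*(-223/12) = 9589/12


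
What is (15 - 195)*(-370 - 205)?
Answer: 103500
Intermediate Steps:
(15 - 195)*(-370 - 205) = -180*(-575) = 103500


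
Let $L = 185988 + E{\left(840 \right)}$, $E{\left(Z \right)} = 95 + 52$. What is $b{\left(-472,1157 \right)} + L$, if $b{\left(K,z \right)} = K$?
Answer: $185663$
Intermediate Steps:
$E{\left(Z \right)} = 147$
$L = 186135$ ($L = 185988 + 147 = 186135$)
$b{\left(-472,1157 \right)} + L = -472 + 186135 = 185663$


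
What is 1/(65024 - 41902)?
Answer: 1/23122 ≈ 4.3249e-5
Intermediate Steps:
1/(65024 - 41902) = 1/23122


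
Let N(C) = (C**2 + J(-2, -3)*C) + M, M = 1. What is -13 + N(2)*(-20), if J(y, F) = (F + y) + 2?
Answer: 7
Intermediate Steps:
J(y, F) = 2 + F + y
N(C) = 1 + C**2 - 3*C (N(C) = (C**2 + (2 - 3 - 2)*C) + 1 = (C**2 - 3*C) + 1 = 1 + C**2 - 3*C)
-13 + N(2)*(-20) = -13 + (1 + 2**2 - 3*2)*(-20) = -13 + (1 + 4 - 6)*(-20) = -13 - 1*(-20) = -13 + 20 = 7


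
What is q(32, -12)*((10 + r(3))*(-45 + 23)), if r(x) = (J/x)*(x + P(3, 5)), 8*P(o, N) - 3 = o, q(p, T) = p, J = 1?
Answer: -7920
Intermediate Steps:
P(o, N) = 3/8 + o/8
r(x) = (¾ + x)/x (r(x) = (1/x)*(x + (3/8 + (⅛)*3)) = (x + (3/8 + 3/8))/x = (x + ¾)/x = (¾ + x)/x)
q(32, -12)*((10 + r(3))*(-45 + 23)) = 32*((10 + (¾ + 3)/3)*(-45 + 23)) = 32*((10 + (⅓)*(15/4))*(-22)) = 32*((10 + 5/4)*(-22)) = 32*((45/4)*(-22)) = 32*(-495/2) = -7920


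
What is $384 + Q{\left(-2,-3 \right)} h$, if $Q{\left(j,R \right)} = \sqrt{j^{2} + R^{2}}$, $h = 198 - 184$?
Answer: $384 + 14 \sqrt{13} \approx 434.48$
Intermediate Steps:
$h = 14$
$Q{\left(j,R \right)} = \sqrt{R^{2} + j^{2}}$
$384 + Q{\left(-2,-3 \right)} h = 384 + \sqrt{\left(-3\right)^{2} + \left(-2\right)^{2}} \cdot 14 = 384 + \sqrt{9 + 4} \cdot 14 = 384 + \sqrt{13} \cdot 14 = 384 + 14 \sqrt{13}$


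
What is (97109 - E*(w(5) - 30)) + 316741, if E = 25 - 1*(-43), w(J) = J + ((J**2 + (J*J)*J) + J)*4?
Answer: 373390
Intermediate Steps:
w(J) = 4*J**2 + 4*J**3 + 5*J (w(J) = J + ((J**2 + J**2*J) + J)*4 = J + ((J**2 + J**3) + J)*4 = J + (J + J**2 + J**3)*4 = J + (4*J + 4*J**2 + 4*J**3) = 4*J**2 + 4*J**3 + 5*J)
E = 68 (E = 25 + 43 = 68)
(97109 - E*(w(5) - 30)) + 316741 = (97109 - 68*(5*(5 + 4*5 + 4*5**2) - 30)) + 316741 = (97109 - 68*(5*(5 + 20 + 4*25) - 30)) + 316741 = (97109 - 68*(5*(5 + 20 + 100) - 30)) + 316741 = (97109 - 68*(5*125 - 30)) + 316741 = (97109 - 68*(625 - 30)) + 316741 = (97109 - 68*595) + 316741 = (97109 - 1*40460) + 316741 = (97109 - 40460) + 316741 = 56649 + 316741 = 373390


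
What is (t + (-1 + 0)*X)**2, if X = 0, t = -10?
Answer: 100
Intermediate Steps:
(t + (-1 + 0)*X)**2 = (-10 + (-1 + 0)*0)**2 = (-10 - 1*0)**2 = (-10 + 0)**2 = (-10)**2 = 100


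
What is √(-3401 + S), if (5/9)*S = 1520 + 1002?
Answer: √28465/5 ≈ 33.743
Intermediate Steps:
S = 22698/5 (S = 9*(1520 + 1002)/5 = (9/5)*2522 = 22698/5 ≈ 4539.6)
√(-3401 + S) = √(-3401 + 22698/5) = √(5693/5) = √28465/5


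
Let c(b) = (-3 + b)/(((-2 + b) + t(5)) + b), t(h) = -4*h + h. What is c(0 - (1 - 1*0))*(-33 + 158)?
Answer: 500/19 ≈ 26.316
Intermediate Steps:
t(h) = -3*h
c(b) = (-3 + b)/(-17 + 2*b) (c(b) = (-3 + b)/(((-2 + b) - 3*5) + b) = (-3 + b)/(((-2 + b) - 15) + b) = (-3 + b)/((-17 + b) + b) = (-3 + b)/(-17 + 2*b))
c(0 - (1 - 1*0))*(-33 + 158) = ((-3 + (0 - (1 - 1*0)))/(-17 + 2*(0 - (1 - 1*0))))*(-33 + 158) = ((-3 + (0 - (1 + 0)))/(-17 + 2*(0 - (1 + 0))))*125 = ((-3 + (0 - 1*1))/(-17 + 2*(0 - 1*1)))*125 = ((-3 + (0 - 1))/(-17 + 2*(0 - 1)))*125 = ((-3 - 1)/(-17 + 2*(-1)))*125 = (-4/(-17 - 2))*125 = (-4/(-19))*125 = -1/19*(-4)*125 = (4/19)*125 = 500/19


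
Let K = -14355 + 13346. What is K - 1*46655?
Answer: -47664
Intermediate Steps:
K = -1009
K - 1*46655 = -1009 - 1*46655 = -1009 - 46655 = -47664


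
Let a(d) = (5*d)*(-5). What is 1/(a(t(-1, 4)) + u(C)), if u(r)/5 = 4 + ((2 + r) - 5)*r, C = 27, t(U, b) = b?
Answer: 1/3160 ≈ 0.00031646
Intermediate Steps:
a(d) = -25*d
u(r) = 20 + 5*r*(-3 + r) (u(r) = 5*(4 + ((2 + r) - 5)*r) = 5*(4 + (-3 + r)*r) = 5*(4 + r*(-3 + r)) = 20 + 5*r*(-3 + r))
1/(a(t(-1, 4)) + u(C)) = 1/(-25*4 + (20 - 15*27 + 5*27²)) = 1/(-100 + (20 - 405 + 5*729)) = 1/(-100 + (20 - 405 + 3645)) = 1/(-100 + 3260) = 1/3160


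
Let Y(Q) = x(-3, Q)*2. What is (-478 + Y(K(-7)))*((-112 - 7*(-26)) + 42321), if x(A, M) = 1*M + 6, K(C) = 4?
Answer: -19415078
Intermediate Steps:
x(A, M) = 6 + M (x(A, M) = M + 6 = 6 + M)
Y(Q) = 12 + 2*Q (Y(Q) = (6 + Q)*2 = 12 + 2*Q)
(-478 + Y(K(-7)))*((-112 - 7*(-26)) + 42321) = (-478 + (12 + 2*4))*((-112 - 7*(-26)) + 42321) = (-478 + (12 + 8))*((-112 + 182) + 42321) = (-478 + 20)*(70 + 42321) = -458*42391 = -19415078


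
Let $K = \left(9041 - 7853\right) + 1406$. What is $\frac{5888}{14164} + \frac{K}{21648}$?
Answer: $\frac{20525605}{38327784} \approx 0.53553$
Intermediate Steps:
$K = 2594$ ($K = 1188 + 1406 = 2594$)
$\frac{5888}{14164} + \frac{K}{21648} = \frac{5888}{14164} + \frac{2594}{21648} = 5888 \cdot \frac{1}{14164} + 2594 \cdot \frac{1}{21648} = \frac{1472}{3541} + \frac{1297}{10824} = \frac{20525605}{38327784}$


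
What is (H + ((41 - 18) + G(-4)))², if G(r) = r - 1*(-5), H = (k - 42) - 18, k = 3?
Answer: 1089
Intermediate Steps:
H = -57 (H = (3 - 42) - 18 = -39 - 18 = -57)
G(r) = 5 + r (G(r) = r + 5 = 5 + r)
(H + ((41 - 18) + G(-4)))² = (-57 + ((41 - 18) + (5 - 4)))² = (-57 + (23 + 1))² = (-57 + 24)² = (-33)² = 1089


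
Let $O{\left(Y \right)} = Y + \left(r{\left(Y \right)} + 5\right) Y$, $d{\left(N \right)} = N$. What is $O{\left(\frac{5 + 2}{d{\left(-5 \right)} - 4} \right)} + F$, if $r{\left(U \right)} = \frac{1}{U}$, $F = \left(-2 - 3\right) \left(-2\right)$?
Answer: $\frac{19}{3} \approx 6.3333$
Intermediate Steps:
$F = 10$ ($F = \left(-5\right) \left(-2\right) = 10$)
$O{\left(Y \right)} = Y + Y \left(5 + \frac{1}{Y}\right)$ ($O{\left(Y \right)} = Y + \left(\frac{1}{Y} + 5\right) Y = Y + \left(5 + \frac{1}{Y}\right) Y = Y + Y \left(5 + \frac{1}{Y}\right)$)
$O{\left(\frac{5 + 2}{d{\left(-5 \right)} - 4} \right)} + F = \left(1 + 6 \frac{5 + 2}{-5 - 4}\right) + 10 = \left(1 + 6 \frac{7}{-9}\right) + 10 = \left(1 + 6 \cdot 7 \left(- \frac{1}{9}\right)\right) + 10 = \left(1 + 6 \left(- \frac{7}{9}\right)\right) + 10 = \left(1 - \frac{14}{3}\right) + 10 = - \frac{11}{3} + 10 = \frac{19}{3}$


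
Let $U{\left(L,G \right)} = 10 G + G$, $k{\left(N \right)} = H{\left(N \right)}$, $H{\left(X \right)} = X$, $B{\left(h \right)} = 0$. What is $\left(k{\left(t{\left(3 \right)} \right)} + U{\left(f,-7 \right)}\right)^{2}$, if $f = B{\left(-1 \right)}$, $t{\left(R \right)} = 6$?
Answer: $5041$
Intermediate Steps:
$f = 0$
$k{\left(N \right)} = N$
$U{\left(L,G \right)} = 11 G$
$\left(k{\left(t{\left(3 \right)} \right)} + U{\left(f,-7 \right)}\right)^{2} = \left(6 + 11 \left(-7\right)\right)^{2} = \left(6 - 77\right)^{2} = \left(-71\right)^{2} = 5041$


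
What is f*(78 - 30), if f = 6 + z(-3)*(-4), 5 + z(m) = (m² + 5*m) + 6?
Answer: 1248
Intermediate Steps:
z(m) = 1 + m² + 5*m (z(m) = -5 + ((m² + 5*m) + 6) = -5 + (6 + m² + 5*m) = 1 + m² + 5*m)
f = 26 (f = 6 + (1 + (-3)² + 5*(-3))*(-4) = 6 + (1 + 9 - 15)*(-4) = 6 - 5*(-4) = 6 + 20 = 26)
f*(78 - 30) = 26*(78 - 30) = 26*48 = 1248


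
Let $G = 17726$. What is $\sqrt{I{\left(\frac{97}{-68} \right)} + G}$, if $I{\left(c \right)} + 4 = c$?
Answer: $\frac{\sqrt{20484983}}{34} \approx 133.12$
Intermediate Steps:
$I{\left(c \right)} = -4 + c$
$\sqrt{I{\left(\frac{97}{-68} \right)} + G} = \sqrt{\left(-4 + \frac{97}{-68}\right) + 17726} = \sqrt{\left(-4 + 97 \left(- \frac{1}{68}\right)\right) + 17726} = \sqrt{\left(-4 - \frac{97}{68}\right) + 17726} = \sqrt{- \frac{369}{68} + 17726} = \sqrt{\frac{1204999}{68}} = \frac{\sqrt{20484983}}{34}$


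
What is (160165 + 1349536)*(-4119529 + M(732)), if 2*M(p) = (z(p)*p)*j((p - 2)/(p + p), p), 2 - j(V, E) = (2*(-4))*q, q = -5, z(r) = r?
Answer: -21589003594685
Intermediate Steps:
j(V, E) = -38 (j(V, E) = 2 - 2*(-4)*(-5) = 2 - (-8)*(-5) = 2 - 1*40 = 2 - 40 = -38)
M(p) = -19*p**2 (M(p) = ((p*p)*(-38))/2 = (p**2*(-38))/2 = (-38*p**2)/2 = -19*p**2)
(160165 + 1349536)*(-4119529 + M(732)) = (160165 + 1349536)*(-4119529 - 19*732**2) = 1509701*(-4119529 - 19*535824) = 1509701*(-4119529 - 10180656) = 1509701*(-14300185) = -21589003594685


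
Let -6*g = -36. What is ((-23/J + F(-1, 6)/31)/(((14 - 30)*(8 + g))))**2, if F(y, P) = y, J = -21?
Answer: 29929/1329039936 ≈ 2.2519e-5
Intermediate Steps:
g = 6 (g = -1/6*(-36) = 6)
((-23/J + F(-1, 6)/31)/(((14 - 30)*(8 + g))))**2 = ((-23/(-21) - 1/31)/(((14 - 30)*(8 + 6))))**2 = ((-23*(-1/21) - 1*1/31)/((-16*14)))**2 = ((23/21 - 1/31)/(-224))**2 = ((692/651)*(-1/224))**2 = (-173/36456)**2 = 29929/1329039936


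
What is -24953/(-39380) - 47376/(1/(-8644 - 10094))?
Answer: 34958866022393/39380 ≈ 8.8773e+8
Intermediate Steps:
-24953/(-39380) - 47376/(1/(-8644 - 10094)) = -24953*(-1/39380) - 47376/(1/(-18738)) = 24953/39380 - 47376/(-1/18738) = 24953/39380 - 47376*(-18738) = 24953/39380 + 887731488 = 34958866022393/39380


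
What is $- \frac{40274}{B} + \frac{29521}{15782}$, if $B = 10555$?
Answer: $- \frac{324010113}{166579010} \approx -1.9451$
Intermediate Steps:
$- \frac{40274}{B} + \frac{29521}{15782} = - \frac{40274}{10555} + \frac{29521}{15782} = - \frac{324010113}{166579010}$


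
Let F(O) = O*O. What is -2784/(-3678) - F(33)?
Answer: -667093/613 ≈ -1088.2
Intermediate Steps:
F(O) = O²
-2784/(-3678) - F(33) = -2784/(-3678) - 1*33² = -2784*(-1/3678) - 1*1089 = 464/613 - 1089 = -667093/613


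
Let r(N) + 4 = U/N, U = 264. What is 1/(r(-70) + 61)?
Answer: 35/1863 ≈ 0.018787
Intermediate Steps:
r(N) = -4 + 264/N
1/(r(-70) + 61) = 1/((-4 + 264/(-70)) + 61) = 1/((-4 + 264*(-1/70)) + 61) = 1/((-4 - 132/35) + 61) = 1/(-272/35 + 61) = 1/(1863/35) = 35/1863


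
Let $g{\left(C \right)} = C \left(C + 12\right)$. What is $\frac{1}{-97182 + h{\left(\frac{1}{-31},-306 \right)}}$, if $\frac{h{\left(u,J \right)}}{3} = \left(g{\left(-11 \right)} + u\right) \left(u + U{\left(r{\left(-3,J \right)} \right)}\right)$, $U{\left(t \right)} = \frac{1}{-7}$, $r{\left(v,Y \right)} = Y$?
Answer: $- \frac{6727}{653704326} \approx -1.0291 \cdot 10^{-5}$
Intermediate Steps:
$U{\left(t \right)} = - \frac{1}{7}$
$g{\left(C \right)} = C \left(12 + C\right)$
$h{\left(u,J \right)} = 3 \left(-11 + u\right) \left(- \frac{1}{7} + u\right)$ ($h{\left(u,J \right)} = 3 \left(- 11 \left(12 - 11\right) + u\right) \left(u - \frac{1}{7}\right) = 3 \left(\left(-11\right) 1 + u\right) \left(- \frac{1}{7} + u\right) = 3 \left(-11 + u\right) \left(- \frac{1}{7} + u\right)$)
$\frac{1}{-97182 + h{\left(\frac{1}{-31},-306 \right)}} = \frac{1}{-97182 + \left(\frac{33}{7} + 3 \left(\frac{1}{-31}\right)^{2} - \frac{234}{7 \left(-31\right)}\right)} = \frac{1}{-97182 + \left(\frac{33}{7} + 3 \left(- \frac{1}{31}\right)^{2} - - \frac{234}{217}\right)} = \frac{1}{-97182 + \left(\frac{33}{7} + 3 \cdot \frac{1}{961} + \frac{234}{217}\right)} = \frac{1}{-97182 + \left(\frac{33}{7} + \frac{3}{961} + \frac{234}{217}\right)} = \frac{1}{-97182 + \frac{38988}{6727}} = \frac{1}{- \frac{653704326}{6727}} = - \frac{6727}{653704326}$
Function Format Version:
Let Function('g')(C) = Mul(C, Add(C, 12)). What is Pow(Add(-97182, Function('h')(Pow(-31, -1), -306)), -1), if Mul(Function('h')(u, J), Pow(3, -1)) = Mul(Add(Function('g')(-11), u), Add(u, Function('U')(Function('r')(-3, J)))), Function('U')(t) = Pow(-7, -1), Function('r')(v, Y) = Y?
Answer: Rational(-6727, 653704326) ≈ -1.0291e-5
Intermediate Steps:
Function('U')(t) = Rational(-1, 7)
Function('g')(C) = Mul(C, Add(12, C))
Function('h')(u, J) = Mul(3, Add(-11, u), Add(Rational(-1, 7), u)) (Function('h')(u, J) = Mul(3, Mul(Add(Mul(-11, Add(12, -11)), u), Add(u, Rational(-1, 7)))) = Mul(3, Mul(Add(Mul(-11, 1), u), Add(Rational(-1, 7), u))) = Mul(3, Mul(Add(-11, u), Add(Rational(-1, 7), u))) = Mul(3, Add(-11, u), Add(Rational(-1, 7), u)))
Pow(Add(-97182, Function('h')(Pow(-31, -1), -306)), -1) = Pow(Add(-97182, Add(Rational(33, 7), Mul(3, Pow(Pow(-31, -1), 2)), Mul(Rational(-234, 7), Pow(-31, -1)))), -1) = Pow(Add(-97182, Add(Rational(33, 7), Mul(3, Pow(Rational(-1, 31), 2)), Mul(Rational(-234, 7), Rational(-1, 31)))), -1) = Pow(Add(-97182, Add(Rational(33, 7), Mul(3, Rational(1, 961)), Rational(234, 217))), -1) = Pow(Add(-97182, Add(Rational(33, 7), Rational(3, 961), Rational(234, 217))), -1) = Pow(Add(-97182, Rational(38988, 6727)), -1) = Pow(Rational(-653704326, 6727), -1) = Rational(-6727, 653704326)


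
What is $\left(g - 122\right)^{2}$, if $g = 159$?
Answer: $1369$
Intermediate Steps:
$\left(g - 122\right)^{2} = \left(159 - 122\right)^{2} = 37^{2} = 1369$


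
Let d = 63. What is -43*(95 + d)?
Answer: -6794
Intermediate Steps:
-43*(95 + d) = -43*(95 + 63) = -43*158 = -6794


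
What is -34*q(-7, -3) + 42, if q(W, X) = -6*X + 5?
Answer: -740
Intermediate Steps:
q(W, X) = 5 - 6*X
-34*q(-7, -3) + 42 = -34*(5 - 6*(-3)) + 42 = -34*(5 + 18) + 42 = -34*23 + 42 = -782 + 42 = -740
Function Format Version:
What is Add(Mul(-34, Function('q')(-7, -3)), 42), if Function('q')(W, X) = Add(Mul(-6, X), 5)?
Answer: -740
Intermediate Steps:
Function('q')(W, X) = Add(5, Mul(-6, X))
Add(Mul(-34, Function('q')(-7, -3)), 42) = Add(Mul(-34, Add(5, Mul(-6, -3))), 42) = Add(Mul(-34, Add(5, 18)), 42) = Add(Mul(-34, 23), 42) = Add(-782, 42) = -740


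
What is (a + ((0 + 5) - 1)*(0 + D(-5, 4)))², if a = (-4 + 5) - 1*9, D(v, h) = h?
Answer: 64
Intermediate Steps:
a = -8 (a = 1 - 9 = -8)
(a + ((0 + 5) - 1)*(0 + D(-5, 4)))² = (-8 + ((0 + 5) - 1)*(0 + 4))² = (-8 + (5 - 1)*4)² = (-8 + 4*4)² = (-8 + 16)² = 8² = 64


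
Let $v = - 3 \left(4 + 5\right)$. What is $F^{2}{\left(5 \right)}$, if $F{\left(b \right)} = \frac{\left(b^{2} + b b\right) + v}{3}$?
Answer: $\frac{529}{9} \approx 58.778$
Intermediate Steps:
$v = -27$ ($v = \left(-3\right) 9 = -27$)
$F{\left(b \right)} = -9 + \frac{2 b^{2}}{3}$ ($F{\left(b \right)} = \frac{\left(b^{2} + b b\right) - 27}{3} = \left(\left(b^{2} + b^{2}\right) - 27\right) \frac{1}{3} = \left(2 b^{2} - 27\right) \frac{1}{3} = \left(-27 + 2 b^{2}\right) \frac{1}{3} = -9 + \frac{2 b^{2}}{3}$)
$F^{2}{\left(5 \right)} = \left(-9 + \frac{2 \cdot 5^{2}}{3}\right)^{2} = \left(-9 + \frac{2}{3} \cdot 25\right)^{2} = \left(-9 + \frac{50}{3}\right)^{2} = \left(\frac{23}{3}\right)^{2} = \frac{529}{9}$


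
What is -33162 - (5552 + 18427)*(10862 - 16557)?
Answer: 136527243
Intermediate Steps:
-33162 - (5552 + 18427)*(10862 - 16557) = -33162 - 23979*(-5695) = -33162 - 1*(-136560405) = -33162 + 136560405 = 136527243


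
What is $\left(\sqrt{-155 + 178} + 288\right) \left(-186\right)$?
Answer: $-53568 - 186 \sqrt{23} \approx -54460.0$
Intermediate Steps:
$\left(\sqrt{-155 + 178} + 288\right) \left(-186\right) = \left(\sqrt{23} + 288\right) \left(-186\right) = \left(288 + \sqrt{23}\right) \left(-186\right) = -53568 - 186 \sqrt{23}$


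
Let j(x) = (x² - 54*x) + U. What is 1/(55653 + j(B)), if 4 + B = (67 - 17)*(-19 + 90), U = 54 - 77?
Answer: 1/12438262 ≈ 8.0397e-8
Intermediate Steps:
U = -23
B = 3546 (B = -4 + (67 - 17)*(-19 + 90) = -4 + 50*71 = -4 + 3550 = 3546)
j(x) = -23 + x² - 54*x (j(x) = (x² - 54*x) - 23 = -23 + x² - 54*x)
1/(55653 + j(B)) = 1/(55653 + (-23 + 3546² - 54*3546)) = 1/(55653 + (-23 + 12574116 - 191484)) = 1/(55653 + 12382609) = 1/12438262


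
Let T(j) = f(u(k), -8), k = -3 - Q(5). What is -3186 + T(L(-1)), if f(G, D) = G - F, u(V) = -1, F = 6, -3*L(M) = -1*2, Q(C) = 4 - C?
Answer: -3193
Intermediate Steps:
L(M) = ⅔ (L(M) = -(-1)*2/3 = -⅓*(-2) = ⅔)
k = -2 (k = -3 - (4 - 1*5) = -3 - (4 - 5) = -3 - 1*(-1) = -3 + 1 = -2)
f(G, D) = -6 + G (f(G, D) = G - 1*6 = G - 6 = -6 + G)
T(j) = -7 (T(j) = -6 - 1 = -7)
-3186 + T(L(-1)) = -3186 - 7 = -3193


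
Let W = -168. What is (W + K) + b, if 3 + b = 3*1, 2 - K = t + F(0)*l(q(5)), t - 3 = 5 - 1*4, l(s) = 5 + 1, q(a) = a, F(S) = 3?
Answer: -188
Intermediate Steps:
l(s) = 6
t = 4 (t = 3 + (5 - 1*4) = 3 + (5 - 4) = 3 + 1 = 4)
K = -20 (K = 2 - (4 + 3*6) = 2 - (4 + 18) = 2 - 1*22 = 2 - 22 = -20)
b = 0 (b = -3 + 3*1 = -3 + 3 = 0)
(W + K) + b = (-168 - 20) + 0 = -188 + 0 = -188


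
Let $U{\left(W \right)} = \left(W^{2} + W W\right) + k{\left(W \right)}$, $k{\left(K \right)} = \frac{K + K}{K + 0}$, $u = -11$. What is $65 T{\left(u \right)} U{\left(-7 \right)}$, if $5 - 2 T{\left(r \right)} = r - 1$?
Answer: $55250$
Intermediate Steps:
$T{\left(r \right)} = 3 - \frac{r}{2}$ ($T{\left(r \right)} = \frac{5}{2} - \frac{r - 1}{2} = \frac{5}{2} - \frac{-1 + r}{2} = \frac{5}{2} - \left(- \frac{1}{2} + \frac{r}{2}\right) = 3 - \frac{r}{2}$)
$k{\left(K \right)} = 2$ ($k{\left(K \right)} = \frac{2 K}{K} = 2$)
$U{\left(W \right)} = 2 + 2 W^{2}$ ($U{\left(W \right)} = \left(W^{2} + W W\right) + 2 = \left(W^{2} + W^{2}\right) + 2 = 2 W^{2} + 2 = 2 + 2 W^{2}$)
$65 T{\left(u \right)} U{\left(-7 \right)} = 65 \left(3 - - \frac{11}{2}\right) \left(2 + 2 \left(-7\right)^{2}\right) = 65 \left(3 + \frac{11}{2}\right) \left(2 + 2 \cdot 49\right) = 65 \frac{17 \left(2 + 98\right)}{2} = 65 \cdot \frac{17}{2} \cdot 100 = 65 \cdot 850 = 55250$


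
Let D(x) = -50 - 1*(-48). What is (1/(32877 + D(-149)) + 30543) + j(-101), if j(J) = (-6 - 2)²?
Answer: 1006205126/32875 ≈ 30607.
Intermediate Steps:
D(x) = -2 (D(x) = -50 + 48 = -2)
j(J) = 64 (j(J) = (-8)² = 64)
(1/(32877 + D(-149)) + 30543) + j(-101) = (1/(32877 - 2) + 30543) + 64 = (1/32875 + 30543) + 64 = 1004101126/32875 + 64 = 1006205126/32875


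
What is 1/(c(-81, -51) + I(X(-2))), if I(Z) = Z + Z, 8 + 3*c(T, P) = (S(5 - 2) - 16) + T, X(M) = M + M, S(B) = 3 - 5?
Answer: -3/131 ≈ -0.022901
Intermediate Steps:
S(B) = -2
X(M) = 2*M
c(T, P) = -26/3 + T/3 (c(T, P) = -8/3 + ((-2 - 16) + T)/3 = -8/3 + (-18 + T)/3 = -8/3 + (-6 + T/3) = -26/3 + T/3)
I(Z) = 2*Z
1/(c(-81, -51) + I(X(-2))) = 1/((-26/3 + (⅓)*(-81)) + 2*(2*(-2))) = 1/((-26/3 - 27) + 2*(-4)) = 1/(-107/3 - 8) = 1/(-131/3) = -3/131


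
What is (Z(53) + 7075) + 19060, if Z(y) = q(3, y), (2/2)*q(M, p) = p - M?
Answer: 26185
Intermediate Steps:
q(M, p) = p - M
Z(y) = -3 + y (Z(y) = y - 1*3 = y - 3 = -3 + y)
(Z(53) + 7075) + 19060 = ((-3 + 53) + 7075) + 19060 = (50 + 7075) + 19060 = 7125 + 19060 = 26185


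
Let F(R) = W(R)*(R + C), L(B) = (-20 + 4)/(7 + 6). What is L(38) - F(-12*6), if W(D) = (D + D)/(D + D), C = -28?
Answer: 1284/13 ≈ 98.769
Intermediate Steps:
W(D) = 1 (W(D) = (2*D)/((2*D)) = (2*D)*(1/(2*D)) = 1)
L(B) = -16/13
F(R) = -28 + R (F(R) = 1*(R - 28) = 1*(-28 + R) = -28 + R)
L(38) - F(-12*6) = -16/13 - (-28 - 12*6) = -16/13 - (-28 - 72) = -16/13 - 1*(-100) = -16/13 + 100 = 1284/13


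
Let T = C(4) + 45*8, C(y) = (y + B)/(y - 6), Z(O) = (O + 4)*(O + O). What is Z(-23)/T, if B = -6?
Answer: 46/19 ≈ 2.4211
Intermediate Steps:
Z(O) = 2*O*(4 + O) (Z(O) = (4 + O)*(2*O) = 2*O*(4 + O))
C(y) = 1 (C(y) = (y - 6)/(y - 6) = (-6 + y)/(-6 + y) = 1)
T = 361 (T = 1 + 45*8 = 1 + 360 = 361)
Z(-23)/T = (2*(-23)*(4 - 23))/361 = (2*(-23)*(-19))*(1/361) = 874*(1/361) = 46/19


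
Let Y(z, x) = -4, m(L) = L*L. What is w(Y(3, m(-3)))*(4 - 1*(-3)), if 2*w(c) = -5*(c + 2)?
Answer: 35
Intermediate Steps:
m(L) = L²
w(c) = -5 - 5*c/2 (w(c) = (-5*(c + 2))/2 = (-5*(2 + c))/2 = (-10 - 5*c)/2 = -5 - 5*c/2)
w(Y(3, m(-3)))*(4 - 1*(-3)) = (-5 - 5/2*(-4))*(4 - 1*(-3)) = (-5 + 10)*(4 + 3) = 5*7 = 35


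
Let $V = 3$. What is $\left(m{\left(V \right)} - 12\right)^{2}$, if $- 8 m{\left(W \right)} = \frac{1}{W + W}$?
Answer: $\frac{332929}{2304} \approx 144.5$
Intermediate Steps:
$m{\left(W \right)} = - \frac{1}{16 W}$ ($m{\left(W \right)} = - \frac{1}{8 \left(W + W\right)} = - \frac{1}{8 \cdot 2 W} = - \frac{\frac{1}{2} \frac{1}{W}}{8} = - \frac{1}{16 W}$)
$\left(m{\left(V \right)} - 12\right)^{2} = \left(- \frac{1}{16 \cdot 3} - 12\right)^{2} = \left(\left(- \frac{1}{16}\right) \frac{1}{3} - 12\right)^{2} = \left(- \frac{1}{48} - 12\right)^{2} = \left(- \frac{577}{48}\right)^{2} = \frac{332929}{2304}$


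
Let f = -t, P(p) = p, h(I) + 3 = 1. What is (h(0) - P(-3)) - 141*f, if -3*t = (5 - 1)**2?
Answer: -751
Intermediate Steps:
h(I) = -2 (h(I) = -3 + 1 = -2)
t = -16/3 (t = -(5 - 1)**2/3 = -1/3*4**2 = -1/3*16 = -16/3 ≈ -5.3333)
f = 16/3 (f = -1*(-16/3) = 16/3 ≈ 5.3333)
(h(0) - P(-3)) - 141*f = (-2 - 1*(-3)) - 141*16/3 = (-2 + 3) - 752 = 1 - 752 = -751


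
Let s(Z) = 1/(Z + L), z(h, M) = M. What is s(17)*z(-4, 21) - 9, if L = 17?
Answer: -285/34 ≈ -8.3824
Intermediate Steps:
s(Z) = 1/(17 + Z) (s(Z) = 1/(Z + 17) = 1/(17 + Z))
s(17)*z(-4, 21) - 9 = 21/(17 + 17) - 9 = 21/34 - 9 = -285/34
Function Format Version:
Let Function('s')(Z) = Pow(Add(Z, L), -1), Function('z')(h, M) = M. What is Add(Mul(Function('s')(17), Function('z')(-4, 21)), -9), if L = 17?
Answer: Rational(-285, 34) ≈ -8.3824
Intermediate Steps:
Function('s')(Z) = Pow(Add(17, Z), -1) (Function('s')(Z) = Pow(Add(Z, 17), -1) = Pow(Add(17, Z), -1))
Add(Mul(Function('s')(17), Function('z')(-4, 21)), -9) = Add(Mul(Pow(Add(17, 17), -1), 21), -9) = Add(Mul(Pow(34, -1), 21), -9) = Add(Mul(Rational(1, 34), 21), -9) = Add(Rational(21, 34), -9) = Rational(-285, 34)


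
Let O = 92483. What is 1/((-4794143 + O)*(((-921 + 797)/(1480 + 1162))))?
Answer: 1321/291502920 ≈ 4.5317e-6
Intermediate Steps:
1/((-4794143 + O)*(((-921 + 797)/(1480 + 1162)))) = 1/((-4794143 + 92483)*(((-921 + 797)/(1480 + 1162)))) = 1/((-4701660)*((-124/2642))) = -1/(4701660*((1/2642)*(-124))) = -1/(4701660*(-62/1321)) = -1/4701660*(-1321/62) = 1321/291502920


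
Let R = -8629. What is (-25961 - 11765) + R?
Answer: -46355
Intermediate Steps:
(-25961 - 11765) + R = (-25961 - 11765) - 8629 = -37726 - 8629 = -46355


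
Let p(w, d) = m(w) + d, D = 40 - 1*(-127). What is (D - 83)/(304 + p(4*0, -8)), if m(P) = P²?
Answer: 21/74 ≈ 0.28378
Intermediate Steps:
D = 167 (D = 40 + 127 = 167)
p(w, d) = d + w² (p(w, d) = w² + d = d + w²)
(D - 83)/(304 + p(4*0, -8)) = (167 - 83)/(304 + (-8 + (4*0)²)) = 84/(304 + (-8 + 0²)) = 84/(304 + (-8 + 0)) = 84/(304 - 8) = 84/296 = 84*(1/296) = 21/74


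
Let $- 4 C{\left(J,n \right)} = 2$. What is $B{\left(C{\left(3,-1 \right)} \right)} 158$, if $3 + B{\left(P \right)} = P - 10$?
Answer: $-2133$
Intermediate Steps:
$C{\left(J,n \right)} = - \frac{1}{2}$ ($C{\left(J,n \right)} = \left(- \frac{1}{4}\right) 2 = - \frac{1}{2}$)
$B{\left(P \right)} = -13 + P$ ($B{\left(P \right)} = -3 + \left(P - 10\right) = -3 + \left(-10 + P\right) = -13 + P$)
$B{\left(C{\left(3,-1 \right)} \right)} 158 = \left(-13 - \frac{1}{2}\right) 158 = \left(- \frac{27}{2}\right) 158 = -2133$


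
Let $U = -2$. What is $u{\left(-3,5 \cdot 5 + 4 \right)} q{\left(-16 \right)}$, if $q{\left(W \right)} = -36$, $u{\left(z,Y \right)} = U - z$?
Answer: $-36$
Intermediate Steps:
$u{\left(z,Y \right)} = -2 - z$
$u{\left(-3,5 \cdot 5 + 4 \right)} q{\left(-16 \right)} = \left(-2 - -3\right) \left(-36\right) = \left(-2 + 3\right) \left(-36\right) = 1 \left(-36\right) = -36$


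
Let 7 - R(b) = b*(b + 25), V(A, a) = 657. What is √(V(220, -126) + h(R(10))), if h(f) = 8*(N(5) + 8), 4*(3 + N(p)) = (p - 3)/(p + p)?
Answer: √17435/5 ≈ 26.408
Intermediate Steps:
N(p) = -3 + (-3 + p)/(8*p) (N(p) = -3 + ((p - 3)/(p + p))/4 = -3 + ((-3 + p)/((2*p)))/4 = -3 + ((-3 + p)*(1/(2*p)))/4 = -3 + ((-3 + p)/(2*p))/4 = -3 + (-3 + p)/(8*p))
R(b) = 7 - b*(25 + b) (R(b) = 7 - b*(b + 25) = 7 - b*(25 + b))
h(f) = 202/5 (h(f) = 8*((⅛)*(-3 - 23*5)/5 + 8) = 8*((⅛)*(⅕)*(-3 - 115) + 8) = 8*((⅛)*(⅕)*(-118) + 8) = 8*(-59/20 + 8) = 8*(101/20) = 202/5)
√(V(220, -126) + h(R(10))) = √(657 + 202/5) = √(3487/5) = √17435/5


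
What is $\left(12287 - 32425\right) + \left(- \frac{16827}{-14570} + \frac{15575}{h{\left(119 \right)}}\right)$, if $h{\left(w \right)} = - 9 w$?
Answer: $- \frac{44921674699}{2229210} \approx -20151.0$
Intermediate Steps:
$\left(12287 - 32425\right) + \left(- \frac{16827}{-14570} + \frac{15575}{h{\left(119 \right)}}\right) = \left(12287 - 32425\right) + \left(- \frac{16827}{-14570} + \frac{15575}{\left(-9\right) 119}\right) = -20138 + \left(\left(-16827\right) \left(- \frac{1}{14570}\right) + \frac{15575}{-1071}\right) = -20138 + \left(\frac{16827}{14570} + 15575 \left(- \frac{1}{1071}\right)\right) = -20138 + \left(\frac{16827}{14570} - \frac{2225}{153}\right) = -20138 - \frac{29843719}{2229210} = - \frac{44921674699}{2229210}$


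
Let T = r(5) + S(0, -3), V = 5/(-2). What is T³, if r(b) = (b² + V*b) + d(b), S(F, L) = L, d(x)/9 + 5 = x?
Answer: 6859/8 ≈ 857.38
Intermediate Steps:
V = -5/2 (V = 5*(-½) = -5/2 ≈ -2.5000)
d(x) = -45 + 9*x
r(b) = -45 + b² + 13*b/2 (r(b) = (b² - 5*b/2) + (-45 + 9*b) = -45 + b² + 13*b/2)
T = 19/2 (T = (-45 + 5² + (13/2)*5) - 3 = (-45 + 25 + 65/2) - 3 = 25/2 - 3 = 19/2 ≈ 9.5000)
T³ = (19/2)³ = 6859/8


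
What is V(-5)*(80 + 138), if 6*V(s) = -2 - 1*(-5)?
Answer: 109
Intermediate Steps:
V(s) = 1/2 (V(s) = (-2 - 1*(-5))/6 = (-2 + 5)/6 = (1/6)*3 = 1/2)
V(-5)*(80 + 138) = (80 + 138)/2 = (1/2)*218 = 109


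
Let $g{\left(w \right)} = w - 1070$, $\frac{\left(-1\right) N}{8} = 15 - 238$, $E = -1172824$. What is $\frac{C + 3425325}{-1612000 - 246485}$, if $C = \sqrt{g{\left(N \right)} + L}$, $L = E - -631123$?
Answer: $- \frac{228355}{123899} - \frac{i \sqrt{540987}}{1858485} \approx -1.8431 - 0.00039576 i$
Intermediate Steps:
$N = 1784$ ($N = - 8 \left(15 - 238\right) = \left(-8\right) \left(-223\right) = 1784$)
$g{\left(w \right)} = -1070 + w$
$L = -541701$ ($L = -1172824 - -631123 = -1172824 + 631123 = -541701$)
$C = i \sqrt{540987}$ ($C = \sqrt{\left(-1070 + 1784\right) - 541701} = \sqrt{714 - 541701} = \sqrt{-540987} = i \sqrt{540987} \approx 735.52 i$)
$\frac{C + 3425325}{-1612000 - 246485} = \frac{i \sqrt{540987} + 3425325}{-1612000 - 246485} = \frac{3425325 + i \sqrt{540987}}{-1858485} = \left(3425325 + i \sqrt{540987}\right) \left(- \frac{1}{1858485}\right) = - \frac{228355}{123899} - \frac{i \sqrt{540987}}{1858485}$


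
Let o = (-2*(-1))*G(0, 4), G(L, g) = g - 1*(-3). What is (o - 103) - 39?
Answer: -128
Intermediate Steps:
G(L, g) = 3 + g (G(L, g) = g + 3 = 3 + g)
o = 14 (o = (-2*(-1))*(3 + 4) = 2*7 = 14)
(o - 103) - 39 = (14 - 103) - 39 = -89 - 39 = -128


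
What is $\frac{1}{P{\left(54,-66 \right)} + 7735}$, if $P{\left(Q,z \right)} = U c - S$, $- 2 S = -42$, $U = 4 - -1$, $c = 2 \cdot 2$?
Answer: $\frac{1}{7734} \approx 0.0001293$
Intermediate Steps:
$c = 4$
$U = 5$ ($U = 4 + 1 = 5$)
$S = 21$ ($S = \left(- \frac{1}{2}\right) \left(-42\right) = 21$)
$P{\left(Q,z \right)} = -1$ ($P{\left(Q,z \right)} = 5 \cdot 4 - 21 = 20 - 21 = -1$)
$\frac{1}{P{\left(54,-66 \right)} + 7735} = \frac{1}{-1 + 7735} = \frac{1}{7734}$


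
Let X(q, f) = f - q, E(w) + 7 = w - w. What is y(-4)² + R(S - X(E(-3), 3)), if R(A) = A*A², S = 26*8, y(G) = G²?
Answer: 7762648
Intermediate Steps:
E(w) = -7 (E(w) = -7 + (w - w) = -7 + 0 = -7)
S = 208
R(A) = A³
y(-4)² + R(S - X(E(-3), 3)) = ((-4)²)² + (208 - (3 - 1*(-7)))³ = 16² + (208 - (3 + 7))³ = 256 + (208 - 1*10)³ = 256 + (208 - 10)³ = 256 + 198³ = 256 + 7762392 = 7762648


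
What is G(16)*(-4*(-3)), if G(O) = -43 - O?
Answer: -708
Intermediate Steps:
G(16)*(-4*(-3)) = (-43 - 1*16)*(-4*(-3)) = (-43 - 16)*12 = -59*12 = -708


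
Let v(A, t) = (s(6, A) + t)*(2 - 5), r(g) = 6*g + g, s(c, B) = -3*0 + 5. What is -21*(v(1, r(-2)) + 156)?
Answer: -3843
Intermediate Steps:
s(c, B) = 5 (s(c, B) = 0 + 5 = 5)
r(g) = 7*g
v(A, t) = -15 - 3*t (v(A, t) = (5 + t)*(2 - 5) = (5 + t)*(-3) = -15 - 3*t)
-21*(v(1, r(-2)) + 156) = -21*((-15 - 21*(-2)) + 156) = -21*((-15 - 3*(-14)) + 156) = -21*((-15 + 42) + 156) = -21*(27 + 156) = -21*183 = -3843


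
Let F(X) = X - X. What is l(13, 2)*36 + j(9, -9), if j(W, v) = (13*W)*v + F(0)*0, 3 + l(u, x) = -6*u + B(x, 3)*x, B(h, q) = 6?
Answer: -3537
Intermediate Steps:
F(X) = 0
l(u, x) = -3 - 6*u + 6*x (l(u, x) = -3 + (-6*u + 6*x) = -3 - 6*u + 6*x)
j(W, v) = 13*W*v (j(W, v) = (13*W)*v + 0*0 = 13*W*v + 0 = 13*W*v)
l(13, 2)*36 + j(9, -9) = (-3 - 6*13 + 6*2)*36 + 13*9*(-9) = (-3 - 78 + 12)*36 - 1053 = -69*36 - 1053 = -2484 - 1053 = -3537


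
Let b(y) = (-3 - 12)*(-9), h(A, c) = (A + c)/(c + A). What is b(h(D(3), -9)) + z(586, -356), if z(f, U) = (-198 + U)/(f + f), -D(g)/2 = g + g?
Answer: 78833/586 ≈ 134.53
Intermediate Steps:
D(g) = -4*g (D(g) = -2*(g + g) = -4*g)
h(A, c) = 1 (h(A, c) = (A + c)/(A + c) = 1)
z(f, U) = (-198 + U)/(2*f) (z(f, U) = (-198 + U)/((2*f)) = (-198 + U)*(1/(2*f)) = (-198 + U)/(2*f))
b(y) = 135 (b(y) = -15*(-9) = 135)
b(h(D(3), -9)) + z(586, -356) = 135 + (1/2)*(-198 - 356)/586 = 135 + (1/2)*(1/586)*(-554) = 135 - 277/586 = 78833/586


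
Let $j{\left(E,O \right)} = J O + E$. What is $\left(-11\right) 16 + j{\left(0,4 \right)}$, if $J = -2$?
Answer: $-184$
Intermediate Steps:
$j{\left(E,O \right)} = E - 2 O$ ($j{\left(E,O \right)} = - 2 O + E = E - 2 O$)
$\left(-11\right) 16 + j{\left(0,4 \right)} = \left(-11\right) 16 + \left(0 - 8\right) = -176 + \left(0 - 8\right) = -176 - 8 = -184$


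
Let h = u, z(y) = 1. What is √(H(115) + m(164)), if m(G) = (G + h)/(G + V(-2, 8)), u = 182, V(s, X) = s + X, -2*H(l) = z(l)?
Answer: 3*√4930/170 ≈ 1.2391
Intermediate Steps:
H(l) = -½ (H(l) = -½*1 = -½)
V(s, X) = X + s
h = 182
m(G) = (182 + G)/(6 + G) (m(G) = (G + 182)/(G + (8 - 2)) = (182 + G)/(G + 6) = (182 + G)/(6 + G))
√(H(115) + m(164)) = √(-½ + (182 + 164)/(6 + 164)) = √(-½ + 346/170) = √(-½ + (1/170)*346) = √(-½ + 173/85) = √(261/170) = 3*√4930/170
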